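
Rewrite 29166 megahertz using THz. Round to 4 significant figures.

0.02917 terahertz

1 MHz = 1.00000 × 10^-6 terahertz.
Then 29166 × 1.00000 × 10^-6 ≈ 0.02917 THz.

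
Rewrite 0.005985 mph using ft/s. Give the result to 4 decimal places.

0.0088 feet per second

1 mile per hour = 1.46667 ft/s.
Thus 0.005985 × 1.46667 ≈ 0.0088 ft/s.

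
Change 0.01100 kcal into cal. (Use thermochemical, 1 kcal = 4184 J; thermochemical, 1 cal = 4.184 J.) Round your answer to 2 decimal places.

1 kilocalorie = 1000.00 calories.
Thus 0.01100 × 1000.00 ≈ 11.00 cal.

11.00 cal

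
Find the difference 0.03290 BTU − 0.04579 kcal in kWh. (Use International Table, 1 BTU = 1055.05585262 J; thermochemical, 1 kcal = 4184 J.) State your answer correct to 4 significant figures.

-4.358 × 10^-5 kilowatt-hours

0.03290 BTU = 9.64204 × 10^-6 kWh and 0.04579 kcal = 5.32182 × 10^-5 kWh.
9.64204 × 10^-6 − 5.32182 × 10^-5 ≈ -4.358 × 10^-5 kWh.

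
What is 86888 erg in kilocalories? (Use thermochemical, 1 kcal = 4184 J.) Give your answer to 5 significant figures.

2.0767e-6 kilocalories

1 erg = 2.39006e-11 kcal.
Then 86888 × 2.39006e-11 ≈ 2.0767e-6 kcal.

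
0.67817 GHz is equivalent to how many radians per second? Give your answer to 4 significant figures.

1 GHz = 6.28319 × 10^9 rad/s.
0.67817 × 6.28319 × 10^9 ≈ 4.261 × 10^9 rad/s.

4.261 × 10^9 radians per second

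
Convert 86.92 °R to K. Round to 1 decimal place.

48.3 K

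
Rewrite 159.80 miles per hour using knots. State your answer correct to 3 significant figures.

1 mile per hour = 0.868976 kn.
Then 159.80 × 0.868976 ≈ 139 kn.

139 knots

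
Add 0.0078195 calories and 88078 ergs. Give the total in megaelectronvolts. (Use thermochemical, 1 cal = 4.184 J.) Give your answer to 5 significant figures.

2.5918 × 10^11 MeV

0.0078195 cal = 2.04202 × 10^11 MeV and 88078 erg = 5.49740 × 10^10 MeV.
2.04202 × 10^11 + 5.49740 × 10^10 ≈ 2.5918 × 10^11 MeV.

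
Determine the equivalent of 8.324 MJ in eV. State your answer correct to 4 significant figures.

1 MJ = 6.24151 × 10^24 eV.
Thus 8.324 × 6.24151 × 10^24 ≈ 5.195 × 10^25 eV.

5.195 × 10^25 eV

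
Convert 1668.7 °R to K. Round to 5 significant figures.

927.06 kelvins

°R = K × 9/5.
Applying the formula gives 927.06 K.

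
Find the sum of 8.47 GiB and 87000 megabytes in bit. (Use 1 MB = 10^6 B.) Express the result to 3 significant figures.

8.47 GiB = 7.27567e+10 bit and 87000 MB = 6.96000e+11 bit.
7.27567e+10 + 6.96000e+11 ≈ 7.69e+11 bit.

7.69e+11 bit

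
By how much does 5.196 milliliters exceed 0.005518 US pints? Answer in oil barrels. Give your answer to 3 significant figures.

1.63e-5 oil barrels

5.196 mL = 3.26819e-5 bbl and 0.005518 US pt = 1.64226e-5 bbl.
3.26819e-5 − 1.64226e-5 ≈ 1.63e-5 bbl.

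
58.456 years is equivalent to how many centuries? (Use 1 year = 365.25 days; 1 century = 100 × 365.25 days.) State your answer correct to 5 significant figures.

1 yr = 0.0100000 century.
Thus 58.456 × 0.0100000 ≈ 0.58456 century.

0.58456 century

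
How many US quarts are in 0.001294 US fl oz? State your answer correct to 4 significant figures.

4.044e-5 US qt

1 US fluid ounce = 0.0312500 US quarts.
Then 0.001294 × 0.0312500 ≈ 4.044e-5 US qt.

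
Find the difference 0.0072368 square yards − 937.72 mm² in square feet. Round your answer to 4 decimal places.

0.0072368 yd² = 0.0651312 ft² and 937.72 mm² = 0.0100935 ft².
0.0651312 − 0.0100935 ≈ 0.0550 ft².

0.0550 ft²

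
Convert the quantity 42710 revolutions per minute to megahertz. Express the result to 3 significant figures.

0.000712 megahertz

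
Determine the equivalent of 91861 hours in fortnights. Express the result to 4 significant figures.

273.4 fortnight

1 hour = 0.00297619 fortnight.
So 91861 × 0.00297619 ≈ 273.4 fortnight.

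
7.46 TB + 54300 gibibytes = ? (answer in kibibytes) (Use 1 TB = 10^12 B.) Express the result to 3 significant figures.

6.42 × 10^10 KiB

7.46 TB = 7.28516 × 10^9 KiB and 54300 GiB = 5.69377 × 10^10 KiB.
7.28516 × 10^9 + 5.69377 × 10^10 ≈ 6.42 × 10^10 KiB.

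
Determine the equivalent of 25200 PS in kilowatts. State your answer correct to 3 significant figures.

18500 kW

1 PS = 0.735499 kW.
Thus 25200 × 0.735499 ≈ 18500 kW.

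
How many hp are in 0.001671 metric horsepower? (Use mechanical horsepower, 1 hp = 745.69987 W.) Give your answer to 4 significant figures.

1 metric horsepower = 0.986320 hp.
Thus 0.001671 × 0.986320 ≈ 0.001648 hp.

0.001648 hp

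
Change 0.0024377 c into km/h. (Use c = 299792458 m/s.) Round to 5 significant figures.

2.6309e+6 km/h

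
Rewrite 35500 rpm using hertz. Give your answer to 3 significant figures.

592 Hz

1 rpm = 0.0166667 Hz.
Thus 35500 × 0.0166667 ≈ 592 Hz.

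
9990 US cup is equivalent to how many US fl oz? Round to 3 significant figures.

1 US cup = 8.00000 US fl oz.
Then 9990 × 8.00000 ≈ 79900 US fl oz.

79900 US fluid ounces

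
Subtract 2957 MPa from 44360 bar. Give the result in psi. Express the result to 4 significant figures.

214500 psi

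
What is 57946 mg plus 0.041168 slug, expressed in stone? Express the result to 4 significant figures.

0.1037 st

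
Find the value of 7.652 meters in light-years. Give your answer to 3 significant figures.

8.09 × 10^-16 light-years

1 meter = 1.05700 × 10^-16 light-years.
7.652 × 1.05700 × 10^-16 ≈ 8.09 × 10^-16 ly.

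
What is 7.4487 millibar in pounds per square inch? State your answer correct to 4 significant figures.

0.1080 psi

1 mbar = 0.0145038 psi.
Then 7.4487 × 0.0145038 ≈ 0.1080 psi.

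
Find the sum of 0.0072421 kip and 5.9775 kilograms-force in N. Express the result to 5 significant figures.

0.0072421 kip = 32.2145 N and 5.9775 kgf = 58.6193 N.
32.2145 + 58.6193 ≈ 90.834 N.

90.834 N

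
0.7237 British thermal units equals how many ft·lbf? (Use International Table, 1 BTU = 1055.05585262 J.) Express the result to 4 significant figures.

563.2 foot-pounds

1 British thermal unit = 778.169 foot-pounds.
0.7237 × 778.169 ≈ 563.2 ft·lbf.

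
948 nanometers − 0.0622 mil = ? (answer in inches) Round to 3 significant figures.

948 nm = 3.73228 × 10^-5 in and 0.0622 mil = 6.22000 × 10^-5 in.
3.73228 × 10^-5 − 6.22000 × 10^-5 ≈ -2.49 × 10^-5 in.

-2.49 × 10^-5 in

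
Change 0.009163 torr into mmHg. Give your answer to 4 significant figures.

1 torr = 1.00000 mmHg.
Thus 0.009163 × 1.00000 ≈ 0.009163 mmHg.

0.009163 millimeters of mercury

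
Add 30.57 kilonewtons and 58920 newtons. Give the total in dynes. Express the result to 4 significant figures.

8.949e+9 dyn

30.57 kN = 3.05700e+9 dyn and 58920 N = 5.89200e+9 dyn.
3.05700e+9 + 5.89200e+9 ≈ 8.949e+9 dyn.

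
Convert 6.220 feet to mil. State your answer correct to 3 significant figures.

74600 mils

1 ft = 12000.0 mil.
Then 6.220 × 12000.0 ≈ 74600 mil.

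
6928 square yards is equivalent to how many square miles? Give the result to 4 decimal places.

1 square yard = 3.22831 × 10^-7 mi².
Then 6928 × 3.22831 × 10^-7 ≈ 0.0022 mi².

0.0022 mi²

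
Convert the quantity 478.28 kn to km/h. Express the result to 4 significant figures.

885.8 km/h

1 kn = 1.85200 km/h.
So 478.28 × 1.85200 ≈ 885.8 km/h.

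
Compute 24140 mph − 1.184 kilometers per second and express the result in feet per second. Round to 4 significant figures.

24140 mph = 35405.3 ft/s and 1.184 km/s = 3884.51 ft/s.
35405.3 − 3884.51 ≈ 31520 ft/s.

31520 feet per second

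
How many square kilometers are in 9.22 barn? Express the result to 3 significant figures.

9.22 × 10^-34 square kilometers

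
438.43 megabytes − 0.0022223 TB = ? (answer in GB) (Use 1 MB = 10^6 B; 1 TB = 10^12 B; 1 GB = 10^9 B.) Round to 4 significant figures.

-1.784 gigabytes

438.43 MB = 0.438430 GB and 0.0022223 TB = 2.22230 GB.
0.438430 − 2.22230 ≈ -1.784 GB.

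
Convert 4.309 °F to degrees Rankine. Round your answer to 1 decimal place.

464.0 °R

°R = °F + 459.67.
Applying the formula gives 464.0 °R.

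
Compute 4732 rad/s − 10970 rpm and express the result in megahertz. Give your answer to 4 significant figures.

0.0005703 MHz

4732 rad/s = 0.000753121 MHz and 10970 rpm = 0.000182833 MHz.
0.000753121 − 0.000182833 ≈ 0.0005703 MHz.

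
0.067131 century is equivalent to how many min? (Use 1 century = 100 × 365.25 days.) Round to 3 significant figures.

3.53 × 10^6 minutes

1 century = 5.25960 × 10^7 min.
So 0.067131 × 5.25960 × 10^7 ≈ 3.53 × 10^6 min.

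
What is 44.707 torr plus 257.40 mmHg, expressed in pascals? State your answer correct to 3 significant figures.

44.707 torr = 5960.44 Pa and 257.40 mmHg = 34317.2 Pa.
5960.44 + 34317.2 ≈ 40300 Pa.

40300 Pa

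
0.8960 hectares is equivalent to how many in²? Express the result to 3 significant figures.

1.39e+7 in²

1 hectare = 1.55000e+7 square inches.
Then 0.8960 × 1.55000e+7 ≈ 1.39e+7 in².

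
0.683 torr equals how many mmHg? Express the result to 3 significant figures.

0.683 mmHg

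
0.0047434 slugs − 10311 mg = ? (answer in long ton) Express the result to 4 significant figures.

5.798e-5 long ton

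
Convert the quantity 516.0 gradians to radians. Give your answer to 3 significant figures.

8.11 radians

1 gradian = 0.0157080 rad.
516.0 × 0.0157080 ≈ 8.11 rad.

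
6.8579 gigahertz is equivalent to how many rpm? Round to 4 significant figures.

4.115 × 10^11 rpm

1 GHz = 6.00000 × 10^10 revolutions per minute.
Then 6.8579 × 6.00000 × 10^10 ≈ 4.115 × 10^11 rpm.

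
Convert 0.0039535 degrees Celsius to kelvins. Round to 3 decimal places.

K = °C + 273.15.
Applying the formula gives 273.154 K.

273.154 K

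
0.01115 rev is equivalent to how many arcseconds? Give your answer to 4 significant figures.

14450 arcsec

1 rev = 1.29600e+6 arcseconds.
0.01115 × 1.29600e+6 ≈ 14450 arcsec.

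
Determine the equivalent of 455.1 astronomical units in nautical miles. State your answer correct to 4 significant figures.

1 astronomical unit = 8.07764 × 10^7 nmi.
So 455.1 × 8.07764 × 10^7 ≈ 3.676 × 10^10 nmi.

3.676 × 10^10 nmi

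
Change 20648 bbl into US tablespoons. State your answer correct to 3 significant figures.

2.22e+8 US tbsp

1 bbl = 10752.0 US tablespoons.
Thus 20648 × 10752.0 ≈ 2.22e+8 US tbsp.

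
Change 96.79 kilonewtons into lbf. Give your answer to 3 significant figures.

1 kN = 224.809 pounds-force.
96.79 × 224.809 ≈ 21800 lbf.

21800 lbf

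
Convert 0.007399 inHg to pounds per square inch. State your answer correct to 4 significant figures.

0.003634 psi

1 inch of mercury = 0.491154 psi.
So 0.007399 × 0.491154 ≈ 0.003634 psi.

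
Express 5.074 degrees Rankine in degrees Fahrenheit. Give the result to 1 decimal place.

°R = °F + 459.67.
Applying the formula gives -454.6 °F.

-454.6 degrees Fahrenheit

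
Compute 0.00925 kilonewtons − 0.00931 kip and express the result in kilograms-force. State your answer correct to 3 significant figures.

0.00925 kN = 0.943237 kgf and 0.00931 kip = 4.22294 kgf.
0.943237 − 4.22294 ≈ -3.28 kgf.

-3.28 kilograms-force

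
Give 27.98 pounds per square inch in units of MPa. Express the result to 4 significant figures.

0.1929 megapascals

1 psi = 0.00689476 MPa.
Thus 27.98 × 0.00689476 ≈ 0.1929 MPa.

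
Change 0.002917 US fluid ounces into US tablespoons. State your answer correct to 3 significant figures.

0.00583 US tablespoons

1 US fl oz = 2.00000 US tbsp.
So 0.002917 × 2.00000 ≈ 0.00583 US tbsp.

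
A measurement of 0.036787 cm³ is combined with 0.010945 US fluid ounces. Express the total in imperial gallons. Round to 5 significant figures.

0.036787 cm³ = 8.09201e-6 imp gal and 0.010945 US fl oz = 7.12001e-5 imp gal.
8.09201e-6 + 7.12001e-5 ≈ 7.9292e-5 imp gal.

7.9292e-5 imp gal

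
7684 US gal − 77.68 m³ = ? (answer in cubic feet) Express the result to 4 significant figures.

-1716 ft³

7684 US gal = 1027.20 ft³ and 77.68 m³ = 2743.24 ft³.
1027.20 − 2743.24 ≈ -1716 ft³.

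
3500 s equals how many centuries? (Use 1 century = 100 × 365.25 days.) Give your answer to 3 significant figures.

1.11e-6 centuries

1 s = 3.16881e-10 century.
Then 3500 × 3.16881e-10 ≈ 1.11e-6 century.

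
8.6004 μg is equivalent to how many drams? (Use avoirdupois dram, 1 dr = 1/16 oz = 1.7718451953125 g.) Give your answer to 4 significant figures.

1 microgram = 5.64383e-7 dr.
So 8.6004 × 5.64383e-7 ≈ 4.854e-6 dr.

4.854e-6 drams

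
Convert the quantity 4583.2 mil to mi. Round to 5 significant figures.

7.2336e-5 miles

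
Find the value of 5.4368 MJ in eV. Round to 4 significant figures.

3.393e+25 eV

1 megajoule = 6.24151e+24 electronvolts.
Then 5.4368 × 6.24151e+24 ≈ 3.393e+25 eV.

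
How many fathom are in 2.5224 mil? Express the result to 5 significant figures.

1 mil = 1.38889 × 10^-5 fathom.
Then 2.5224 × 1.38889 × 10^-5 ≈ 3.5033 × 10^-5 fathom.

3.5033 × 10^-5 fathoms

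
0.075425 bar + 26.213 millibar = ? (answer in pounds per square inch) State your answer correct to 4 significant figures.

1.474 psi

0.075425 bar = 1.09395 psi and 26.213 mbar = 0.380187 psi.
1.09395 + 0.380187 ≈ 1.474 psi.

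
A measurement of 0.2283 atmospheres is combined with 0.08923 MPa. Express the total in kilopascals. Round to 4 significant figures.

112.4 kilopascals

0.2283 atm = 23.1325 kPa and 0.08923 MPa = 89.2300 kPa.
23.1325 + 89.2300 ≈ 112.4 kPa.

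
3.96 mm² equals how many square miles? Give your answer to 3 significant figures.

1.53e-12 square miles

1 mm² = 3.86102e-13 square miles.
So 3.96 × 3.86102e-13 ≈ 1.53e-12 mi².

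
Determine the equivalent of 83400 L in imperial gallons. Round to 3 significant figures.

18300 imp gal

1 liter = 0.219969 imperial gallons.
So 83400 × 0.219969 ≈ 18300 imp gal.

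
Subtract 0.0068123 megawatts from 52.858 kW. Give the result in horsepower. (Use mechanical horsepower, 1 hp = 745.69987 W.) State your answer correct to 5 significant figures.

61.748 hp

52.858 kW = 70.8837 hp and 0.0068123 MW = 9.13544 hp.
70.8837 − 9.13544 ≈ 61.748 hp.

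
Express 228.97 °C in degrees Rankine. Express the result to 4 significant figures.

903.8 degrees Rankine

°R = (°C + 273.15) × 9/5.
Applying the formula gives 903.8 °R.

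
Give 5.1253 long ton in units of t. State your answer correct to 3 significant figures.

1 long ton = 1.01605 metric tons.
Thus 5.1253 × 1.01605 ≈ 5.21 t.

5.21 t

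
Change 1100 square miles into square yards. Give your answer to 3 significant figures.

1 square mile = 3.09760 × 10^6 yd².
1100 × 3.09760 × 10^6 ≈ 3.41 × 10^9 yd².

3.41 × 10^9 square yards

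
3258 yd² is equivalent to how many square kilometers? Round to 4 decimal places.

0.0027 km²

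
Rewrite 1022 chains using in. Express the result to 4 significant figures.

1 chain = 792.000 in.
Thus 1022 × 792.000 ≈ 809400 in.

809400 in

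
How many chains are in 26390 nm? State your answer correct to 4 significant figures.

1 nanometer = 4.97097 × 10^-11 chains.
Thus 26390 × 4.97097 × 10^-11 ≈ 1.312 × 10^-6 chain.

1.312 × 10^-6 chain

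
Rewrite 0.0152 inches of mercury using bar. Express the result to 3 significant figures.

1 inch of mercury = 0.0338639 bar.
Then 0.0152 × 0.0338639 ≈ 0.000515 bar.

0.000515 bar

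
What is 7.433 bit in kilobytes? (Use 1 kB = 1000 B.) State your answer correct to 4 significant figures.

1 bit = 0.000125000 kB.
7.433 × 0.000125000 ≈ 0.0009291 kB.

0.0009291 kilobytes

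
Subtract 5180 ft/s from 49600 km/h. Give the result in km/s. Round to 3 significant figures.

49600 km/h = 13.7778 km/s and 5180 ft/s = 1.57886 km/s.
13.7778 − 1.57886 ≈ 12.2 km/s.

12.2 km/s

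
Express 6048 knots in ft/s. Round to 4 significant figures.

1 kn = 1.68781 feet per second.
Then 6048 × 1.68781 ≈ 10210 ft/s.

10210 ft/s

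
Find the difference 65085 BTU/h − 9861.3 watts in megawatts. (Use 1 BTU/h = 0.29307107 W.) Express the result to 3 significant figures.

0.00921 megawatts

65085 BTU/h = 0.0190745 MW and 9861.3 W = 0.00986130 MW.
0.0190745 − 0.00986130 ≈ 0.00921 MW.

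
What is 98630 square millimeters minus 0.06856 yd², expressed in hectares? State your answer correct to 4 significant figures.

4.131e-6 hectares

98630 mm² = 9.86300e-6 ha and 0.06856 yd² = 5.73249e-6 ha.
9.86300e-6 − 5.73249e-6 ≈ 4.131e-6 ha.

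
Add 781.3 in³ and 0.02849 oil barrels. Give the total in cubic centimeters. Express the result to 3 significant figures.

17300 cm³

781.3 in³ = 12803.2 cm³ and 0.02849 bbl = 4529.55 cm³.
12803.2 + 4529.55 ≈ 17300 cm³.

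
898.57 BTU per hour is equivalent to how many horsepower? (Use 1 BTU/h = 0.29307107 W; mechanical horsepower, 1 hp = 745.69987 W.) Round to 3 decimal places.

0.353 hp

1 BTU per hour = 0.000393015 hp.
So 898.57 × 0.000393015 ≈ 0.353 hp.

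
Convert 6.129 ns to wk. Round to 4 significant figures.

1 ns = 1.65344e-15 weeks.
So 6.129 × 1.65344e-15 ≈ 1.013e-14 wk.

1.013e-14 wk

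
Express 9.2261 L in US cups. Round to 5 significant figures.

38.996 US cups

1 L = 4.22675 US cup.
9.2261 × 4.22675 ≈ 38.996 US cup.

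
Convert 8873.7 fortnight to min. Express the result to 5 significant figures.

1 fortnight = 20160.0 min.
So 8873.7 × 20160.0 ≈ 1.7889 × 10^8 min.

1.7889 × 10^8 min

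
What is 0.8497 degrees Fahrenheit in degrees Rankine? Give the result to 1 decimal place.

460.5 °R

°R = °F + 459.67.
Applying the formula gives 460.5 °R.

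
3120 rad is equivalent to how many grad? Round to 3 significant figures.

199000 grad

1 rad = 63.6620 gradians.
Thus 3120 × 63.6620 ≈ 199000 grad.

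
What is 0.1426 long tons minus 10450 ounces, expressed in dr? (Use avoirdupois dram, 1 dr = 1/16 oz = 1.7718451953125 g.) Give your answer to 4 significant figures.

0.1426 long ton = 81772.5 dr and 10450 oz = 167200 dr.
81772.5 − 167200 ≈ -85430 dr.

-85430 drams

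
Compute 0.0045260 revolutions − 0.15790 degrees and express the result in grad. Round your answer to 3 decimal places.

1.635 gradians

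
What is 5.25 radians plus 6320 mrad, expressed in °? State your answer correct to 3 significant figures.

663 degrees

5.25 rad = 300.803 ° and 6320 mrad = 362.109 °.
300.803 + 362.109 ≈ 663 °.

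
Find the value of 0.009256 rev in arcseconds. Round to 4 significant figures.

1 rev = 1.29600e+6 arcseconds.
So 0.009256 × 1.29600e+6 ≈ 12000 arcsec.

12000 arcsec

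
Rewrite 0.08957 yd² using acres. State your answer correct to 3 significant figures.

1.85 × 10^-5 acre

1 square yard = 0.000206612 acre.
0.08957 × 0.000206612 ≈ 1.85 × 10^-5 acre.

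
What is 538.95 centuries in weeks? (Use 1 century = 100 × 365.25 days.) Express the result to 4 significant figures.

2.812 × 10^6 wk

1 century = 5217.86 wk.
538.95 × 5217.86 ≈ 2.812 × 10^6 wk.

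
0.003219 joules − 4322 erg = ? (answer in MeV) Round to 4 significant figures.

0.003219 J = 2.00914e+10 MeV and 4322 erg = 2.69758e+9 MeV.
2.00914e+10 − 2.69758e+9 ≈ 1.739e+10 MeV.

1.739e+10 megaelectronvolts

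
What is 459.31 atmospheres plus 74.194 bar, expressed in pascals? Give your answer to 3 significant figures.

5.40e+7 pascals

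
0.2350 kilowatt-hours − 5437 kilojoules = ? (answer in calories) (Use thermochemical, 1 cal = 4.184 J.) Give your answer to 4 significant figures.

-1.097e+6 cal

0.2350 kWh = 202199 cal and 5437 kJ = 1.29947e+6 cal.
202199 − 1.29947e+6 ≈ -1.097e+6 cal.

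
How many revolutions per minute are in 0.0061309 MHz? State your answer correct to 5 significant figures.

367850 revolutions per minute

1 megahertz = 6.00000 × 10^7 rpm.
Then 0.0061309 × 6.00000 × 10^7 ≈ 367850 rpm.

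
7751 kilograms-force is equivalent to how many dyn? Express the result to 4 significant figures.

7.601 × 10^9 dyn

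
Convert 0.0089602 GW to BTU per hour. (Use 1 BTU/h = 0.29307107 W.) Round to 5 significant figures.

3.0573e+7 BTU/h

1 GW = 3.41214e+9 BTU/h.
Then 0.0089602 × 3.41214e+9 ≈ 3.0573e+7 BTU/h.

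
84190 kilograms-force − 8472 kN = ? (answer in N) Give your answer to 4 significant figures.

-7.646 × 10^6 N

84190 kgf = 825622 N and 8472 kN = 8.47200 × 10^6 N.
825622 − 8.47200 × 10^6 ≈ -7.646 × 10^6 N.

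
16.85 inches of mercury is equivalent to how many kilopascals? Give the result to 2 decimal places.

57.06 kPa

1 inHg = 3.38639 kilopascals.
So 16.85 × 3.38639 ≈ 57.06 kPa.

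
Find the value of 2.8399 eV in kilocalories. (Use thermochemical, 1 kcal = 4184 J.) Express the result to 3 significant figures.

1 eV = 3.82929e-23 kilocalories.
Thus 2.8399 × 3.82929e-23 ≈ 1.09e-22 kcal.

1.09e-22 kilocalories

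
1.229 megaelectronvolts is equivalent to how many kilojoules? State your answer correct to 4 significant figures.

1 MeV = 1.60218 × 10^-16 kJ.
So 1.229 × 1.60218 × 10^-16 ≈ 1.969 × 10^-16 kJ.

1.969 × 10^-16 kJ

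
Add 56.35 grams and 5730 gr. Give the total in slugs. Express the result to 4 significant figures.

0.02930 slug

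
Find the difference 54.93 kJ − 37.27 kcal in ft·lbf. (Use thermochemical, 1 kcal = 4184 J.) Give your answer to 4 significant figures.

54.93 kJ = 40514.3 ft·lbf and 37.27 kcal = 115014 ft·lbf.
40514.3 − 115014 ≈ -74500 ft·lbf.

-74500 ft·lbf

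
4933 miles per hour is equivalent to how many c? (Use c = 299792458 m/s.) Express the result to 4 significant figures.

7.356 × 10^-6 c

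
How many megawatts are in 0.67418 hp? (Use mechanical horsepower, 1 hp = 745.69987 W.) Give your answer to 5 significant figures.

0.00050274 megawatts

1 horsepower = 0.000745700 megawatts.
So 0.67418 × 0.000745700 ≈ 0.00050274 MW.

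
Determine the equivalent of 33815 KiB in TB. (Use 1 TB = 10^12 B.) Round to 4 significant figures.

1 KiB = 1.02400 × 10^-9 TB.
So 33815 × 1.02400 × 10^-9 ≈ 3.463 × 10^-5 TB.

3.463 × 10^-5 terabytes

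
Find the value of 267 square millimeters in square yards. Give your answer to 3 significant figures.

1 mm² = 1.19599e-6 yd².
Then 267 × 1.19599e-6 ≈ 0.000319 yd².

0.000319 square yards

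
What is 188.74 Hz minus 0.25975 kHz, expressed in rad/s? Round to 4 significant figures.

-446.2 rad/s

188.74 Hz = 1185.89 rad/s and 0.25975 kHz = 1632.06 rad/s.
1185.89 − 1632.06 ≈ -446.2 rad/s.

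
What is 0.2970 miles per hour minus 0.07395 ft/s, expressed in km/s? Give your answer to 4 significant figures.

0.2970 mph = 0.000132771 km/s and 0.07395 ft/s = 2.25400 × 10^-5 km/s.
0.000132771 − 2.25400 × 10^-5 ≈ 0.0001102 km/s.

0.0001102 km/s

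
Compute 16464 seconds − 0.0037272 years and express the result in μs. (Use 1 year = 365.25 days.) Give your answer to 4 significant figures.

-1.012 × 10^11 μs

16464 s = 1.64640 × 10^10 μs and 0.0037272 yr = 1.17621 × 10^11 μs.
1.64640 × 10^10 − 1.17621 × 10^11 ≈ -1.012 × 10^11 μs.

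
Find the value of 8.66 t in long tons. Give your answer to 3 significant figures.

1 metric ton = 0.984207 long ton.
8.66 × 0.984207 ≈ 8.52 long ton.

8.52 long tons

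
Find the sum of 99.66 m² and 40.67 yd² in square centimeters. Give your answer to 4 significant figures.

1.337 × 10^6 square centimeters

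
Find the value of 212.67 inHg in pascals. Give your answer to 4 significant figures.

720200 Pa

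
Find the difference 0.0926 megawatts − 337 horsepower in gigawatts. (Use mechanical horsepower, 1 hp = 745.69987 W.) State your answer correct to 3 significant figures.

0.0926 MW = 9.26000 × 10^-5 GW and 337 hp = 0.000251301 GW.
9.26000 × 10^-5 − 0.000251301 ≈ -0.000159 GW.

-0.000159 GW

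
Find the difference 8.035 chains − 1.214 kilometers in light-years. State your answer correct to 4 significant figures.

-1.112 × 10^-13 ly

8.035 chain = 1.70852 × 10^-14 ly and 1.214 km = 1.28320 × 10^-13 ly.
1.70852 × 10^-14 − 1.28320 × 10^-13 ≈ -1.112 × 10^-13 ly.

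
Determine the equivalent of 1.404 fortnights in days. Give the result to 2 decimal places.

19.66 d

1 fortnight = 14.0000 d.
So 1.404 × 14.0000 ≈ 19.66 d.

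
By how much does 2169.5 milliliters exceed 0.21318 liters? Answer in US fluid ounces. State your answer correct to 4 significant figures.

66.15 US fl oz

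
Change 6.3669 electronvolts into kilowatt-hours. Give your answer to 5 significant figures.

2.8336 × 10^-25 kWh

1 eV = 4.45049 × 10^-26 kWh.
Thus 6.3669 × 4.45049 × 10^-26 ≈ 2.8336 × 10^-25 kWh.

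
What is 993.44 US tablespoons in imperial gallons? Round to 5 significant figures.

1 US tablespoon = 0.00325263 imp gal.
Thus 993.44 × 0.00325263 ≈ 3.2313 imp gal.

3.2313 imp gal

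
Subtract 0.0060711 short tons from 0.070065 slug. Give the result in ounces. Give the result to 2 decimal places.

-158.21 oz

0.070065 slug = 36.0684 oz and 0.0060711 short ton = 194.275 oz.
36.0684 − 194.275 ≈ -158.21 oz.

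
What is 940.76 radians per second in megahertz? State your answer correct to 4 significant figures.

0.0001497 MHz

1 radian per second = 1.59155e-7 megahertz.
So 940.76 × 1.59155e-7 ≈ 0.0001497 MHz.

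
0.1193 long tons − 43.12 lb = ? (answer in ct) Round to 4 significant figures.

508300 ct

0.1193 long ton = 606072 ct and 43.12 lb = 97794.5 ct.
606072 − 97794.5 ≈ 508300 ct.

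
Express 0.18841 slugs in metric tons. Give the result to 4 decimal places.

0.0027 t

1 slug = 0.0145939 t.
0.18841 × 0.0145939 ≈ 0.0027 t.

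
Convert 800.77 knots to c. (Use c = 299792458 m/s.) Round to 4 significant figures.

1.374e-6 times the speed of light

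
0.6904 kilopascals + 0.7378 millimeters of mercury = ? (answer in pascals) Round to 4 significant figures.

788.8 pascals

0.6904 kPa = 690.400 Pa and 0.7378 mmHg = 98.3653 Pa.
690.400 + 98.3653 ≈ 788.8 Pa.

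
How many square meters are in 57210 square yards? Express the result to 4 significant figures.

47830 square meters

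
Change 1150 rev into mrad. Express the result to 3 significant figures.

1 revolution = 6283.19 milliradians.
So 1150 × 6283.19 ≈ 7.23e+6 mrad.

7.23e+6 mrad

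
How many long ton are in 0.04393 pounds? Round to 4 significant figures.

1.961 × 10^-5 long tons

1 pound = 0.000446429 long tons.
Thus 0.04393 × 0.000446429 ≈ 1.961 × 10^-5 long ton.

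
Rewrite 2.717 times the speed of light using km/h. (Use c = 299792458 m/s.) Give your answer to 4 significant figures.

2.932e+9 km/h

1 speed of light = 1.07925e+9 km/h.
2.717 × 1.07925e+9 ≈ 2.932e+9 km/h.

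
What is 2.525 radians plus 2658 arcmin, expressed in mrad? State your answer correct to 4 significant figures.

3298 milliradians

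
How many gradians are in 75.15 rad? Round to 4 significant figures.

4784 grad

1 rad = 63.6620 grad.
Then 75.15 × 63.6620 ≈ 4784 grad.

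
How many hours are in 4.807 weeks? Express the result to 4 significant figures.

807.6 h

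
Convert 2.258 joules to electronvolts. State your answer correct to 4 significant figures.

1.409e+19 electronvolts

1 joule = 6.24151e+18 electronvolts.
Thus 2.258 × 6.24151e+18 ≈ 1.409e+19 eV.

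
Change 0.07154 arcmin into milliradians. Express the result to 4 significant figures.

1 arcmin = 0.290888 milliradians.
0.07154 × 0.290888 ≈ 0.02081 mrad.

0.02081 milliradians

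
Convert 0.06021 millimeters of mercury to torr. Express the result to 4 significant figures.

0.06021 torr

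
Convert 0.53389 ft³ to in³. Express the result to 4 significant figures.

1 ft³ = 1728.00 in³.
0.53389 × 1728.00 ≈ 922.6 in³.

922.6 cubic inches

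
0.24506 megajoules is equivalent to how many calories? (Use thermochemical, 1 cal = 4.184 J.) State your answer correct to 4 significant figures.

58570 cal

1 megajoule = 239006 cal.
Then 0.24506 × 239006 ≈ 58570 cal.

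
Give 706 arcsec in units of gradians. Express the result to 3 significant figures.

0.218 grad

1 arcsecond = 0.000308642 grad.
So 706 × 0.000308642 ≈ 0.218 grad.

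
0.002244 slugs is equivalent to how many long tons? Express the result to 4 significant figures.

3.223e-5 long ton

1 slug = 0.0143634 long tons.
0.002244 × 0.0143634 ≈ 3.223e-5 long ton.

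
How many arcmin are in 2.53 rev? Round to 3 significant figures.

54600 arcmin

1 rev = 21600.0 arcmin.
Thus 2.53 × 21600.0 ≈ 54600 arcmin.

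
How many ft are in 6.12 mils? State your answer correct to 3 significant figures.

1 mil = 8.33333 × 10^-5 ft.
Then 6.12 × 8.33333 × 10^-5 ≈ 0.000510 ft.

0.000510 ft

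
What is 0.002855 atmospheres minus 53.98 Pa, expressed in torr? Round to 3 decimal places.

0.002855 atm = 2.16980 torr and 53.98 Pa = 0.404883 torr.
2.16980 − 0.404883 ≈ 1.765 torr.

1.765 torr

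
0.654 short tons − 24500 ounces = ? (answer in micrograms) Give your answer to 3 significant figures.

-1.01 × 10^11 micrograms

0.654 short ton = 5.93299 × 10^11 μg and 24500 oz = 6.94563 × 10^11 μg.
5.93299 × 10^11 − 6.94563 × 10^11 ≈ -1.01 × 10^11 μg.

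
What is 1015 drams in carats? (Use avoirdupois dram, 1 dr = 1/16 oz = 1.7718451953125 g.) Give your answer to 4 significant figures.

1 dr = 8.85923 carats.
Thus 1015 × 8.85923 ≈ 8992 ct.

8992 carats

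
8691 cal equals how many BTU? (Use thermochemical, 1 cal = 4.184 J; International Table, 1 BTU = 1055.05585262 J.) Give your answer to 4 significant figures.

1 calorie = 0.00396567 British thermal units.
Thus 8691 × 0.00396567 ≈ 34.47 BTU.

34.47 BTU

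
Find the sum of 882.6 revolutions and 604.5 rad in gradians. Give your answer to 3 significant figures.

392000 grad

882.6 rev = 353040 grad and 604.5 rad = 38483.7 grad.
353040 + 38483.7 ≈ 392000 grad.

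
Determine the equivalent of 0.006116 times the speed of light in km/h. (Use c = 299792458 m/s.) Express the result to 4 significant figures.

6.601e+6 km/h

1 speed of light = 1.07925e+9 km/h.
So 0.006116 × 1.07925e+9 ≈ 6.601e+6 km/h.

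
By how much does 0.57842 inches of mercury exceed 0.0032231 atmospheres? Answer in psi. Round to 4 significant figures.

0.2367 pounds per square inch

0.57842 inHg = 0.284093 psi and 0.0032231 atm = 0.0473665 psi.
0.284093 − 0.0473665 ≈ 0.2367 psi.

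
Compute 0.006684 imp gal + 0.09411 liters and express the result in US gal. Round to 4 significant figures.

0.03289 US gal

0.006684 imp gal = 0.00802715 US gal and 0.09411 L = 0.0248612 US gal.
0.00802715 + 0.0248612 ≈ 0.03289 US gal.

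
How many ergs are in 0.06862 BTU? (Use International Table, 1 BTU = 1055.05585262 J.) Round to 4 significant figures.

1 BTU = 1.05506 × 10^10 erg.
0.06862 × 1.05506 × 10^10 ≈ 7.240 × 10^8 erg.

7.240 × 10^8 erg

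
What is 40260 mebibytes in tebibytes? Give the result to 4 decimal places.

0.0384 tebibytes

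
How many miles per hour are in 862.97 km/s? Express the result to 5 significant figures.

1 kilometer per second = 2236.94 mph.
So 862.97 × 2236.94 ≈ 1.9304 × 10^6 mph.

1.9304 × 10^6 mph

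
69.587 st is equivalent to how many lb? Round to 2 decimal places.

974.22 pounds

1 stone = 14.0000 lb.
So 69.587 × 14.0000 ≈ 974.22 lb.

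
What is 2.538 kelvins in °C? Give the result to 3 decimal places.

-270.612 °C

K = °C + 273.15.
Applying the formula gives -270.612 °C.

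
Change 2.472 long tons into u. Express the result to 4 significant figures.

1.513 × 10^30 u

1 long ton = 6.11878 × 10^29 atomic mass units.
So 2.472 × 6.11878 × 10^29 ≈ 1.513 × 10^30 u.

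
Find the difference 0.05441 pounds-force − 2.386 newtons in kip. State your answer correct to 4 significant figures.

0.05441 lbf = 5.44100 × 10^-5 kip and 2.386 N = 0.000536394 kip.
5.44100 × 10^-5 − 0.000536394 ≈ -0.0004820 kip.

-0.0004820 kips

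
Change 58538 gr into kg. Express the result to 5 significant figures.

3.7932 kg

1 gr = 6.47989 × 10^-5 kilograms.
Then 58538 × 6.47989 × 10^-5 ≈ 3.7932 kg.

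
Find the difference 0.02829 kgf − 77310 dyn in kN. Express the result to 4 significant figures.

0.02829 kgf = 0.000277430 kN and 77310 dyn = 0.000773100 kN.
0.000277430 − 0.000773100 ≈ -0.0004957 kN.

-0.0004957 kN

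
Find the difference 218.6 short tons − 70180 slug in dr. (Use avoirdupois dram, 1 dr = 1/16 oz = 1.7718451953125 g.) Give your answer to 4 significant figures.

-4.661 × 10^8 drams

218.6 short ton = 1.11923 × 10^8 dr and 70180 slug = 5.78042 × 10^8 dr.
1.11923 × 10^8 − 5.78042 × 10^8 ≈ -4.661 × 10^8 dr.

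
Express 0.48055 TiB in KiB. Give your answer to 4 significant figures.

5.160 × 10^8 kibibytes

1 tebibyte = 1.07374 × 10^9 KiB.
Then 0.48055 × 1.07374 × 10^9 ≈ 5.160 × 10^8 KiB.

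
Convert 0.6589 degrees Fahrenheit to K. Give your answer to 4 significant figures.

K = (°F + 459.67) × 5/9.
Applying the formula gives 255.7 K.

255.7 kelvins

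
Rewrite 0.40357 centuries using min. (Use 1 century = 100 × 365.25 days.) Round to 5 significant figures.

1 century = 5.25960e+7 min.
Thus 0.40357 × 5.25960e+7 ≈ 2.1226e+7 min.

2.1226e+7 min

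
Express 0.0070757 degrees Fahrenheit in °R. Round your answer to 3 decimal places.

°R = °F + 459.67.
Applying the formula gives 459.677 °R.

459.677 °R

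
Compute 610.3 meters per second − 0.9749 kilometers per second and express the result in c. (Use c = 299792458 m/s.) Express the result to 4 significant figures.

-1.216e-6 c

610.3 m/s = 2.03574e-6 c and 0.9749 km/s = 3.25192e-6 c.
2.03574e-6 − 3.25192e-6 ≈ -1.216e-6 c.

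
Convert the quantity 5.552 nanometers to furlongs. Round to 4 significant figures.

2.760e-11 furlongs

1 nm = 4.97097e-12 furlongs.
5.552 × 4.97097e-12 ≈ 2.760e-11 furlong.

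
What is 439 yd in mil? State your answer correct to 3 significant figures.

1.58 × 10^7 mil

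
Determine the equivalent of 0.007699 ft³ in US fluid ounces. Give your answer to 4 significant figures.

1 ft³ = 957.506 US fl oz.
So 0.007699 × 957.506 ≈ 7.372 US fl oz.

7.372 US fluid ounces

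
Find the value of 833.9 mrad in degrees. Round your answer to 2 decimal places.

47.78 °

1 milliradian = 0.0572958 °.
Then 833.9 × 0.0572958 ≈ 47.78 °.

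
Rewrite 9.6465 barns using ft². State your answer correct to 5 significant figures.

1.0383 × 10^-26 square feet

1 barn = 1.07639 × 10^-27 ft².
So 9.6465 × 1.07639 × 10^-27 ≈ 1.0383 × 10^-26 ft².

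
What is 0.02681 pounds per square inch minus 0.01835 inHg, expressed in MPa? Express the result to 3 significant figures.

0.000123 MPa

0.02681 psi = 0.000184848 MPa and 0.01835 inHg = 6.21402e-5 MPa.
0.000184848 − 6.21402e-5 ≈ 0.000123 MPa.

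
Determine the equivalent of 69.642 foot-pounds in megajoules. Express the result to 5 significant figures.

9.4422 × 10^-5 MJ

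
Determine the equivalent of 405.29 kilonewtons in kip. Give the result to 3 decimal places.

91.113 kips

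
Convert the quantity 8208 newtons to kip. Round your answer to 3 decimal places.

1.845 kips

1 newton = 0.000224809 kips.
Thus 8208 × 0.000224809 ≈ 1.845 kip.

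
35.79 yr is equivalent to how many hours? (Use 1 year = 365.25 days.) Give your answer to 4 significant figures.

313700 h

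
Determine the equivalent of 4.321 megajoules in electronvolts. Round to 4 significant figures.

2.697 × 10^25 eV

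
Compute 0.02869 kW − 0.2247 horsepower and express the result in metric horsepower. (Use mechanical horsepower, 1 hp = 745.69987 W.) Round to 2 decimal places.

-0.19 PS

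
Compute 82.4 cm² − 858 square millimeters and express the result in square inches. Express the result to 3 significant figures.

82.4 cm² = 12.7720 in² and 858 mm² = 1.32990 in².
12.7720 − 1.32990 ≈ 11.4 in².

11.4 in²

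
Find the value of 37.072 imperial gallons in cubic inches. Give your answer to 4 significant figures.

10280 in³

1 imp gal = 277.419 in³.
Then 37.072 × 277.419 ≈ 10280 in³.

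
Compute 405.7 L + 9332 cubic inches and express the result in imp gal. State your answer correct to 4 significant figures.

122.9 imperial gallons

405.7 L = 89.2415 imp gal and 9332 in³ = 33.6386 imp gal.
89.2415 + 33.6386 ≈ 122.9 imp gal.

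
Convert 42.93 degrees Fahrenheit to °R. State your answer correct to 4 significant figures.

°R = °F + 459.67.
Applying the formula gives 502.6 °R.

502.6 degrees Rankine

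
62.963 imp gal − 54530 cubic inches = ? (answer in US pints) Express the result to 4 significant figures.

62.963 imp gal = 604.923 US pt and 54530 in³ = 1888.48 US pt.
604.923 − 1888.48 ≈ -1284 US pt.

-1284 US pt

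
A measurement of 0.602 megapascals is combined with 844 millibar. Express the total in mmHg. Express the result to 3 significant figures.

0.602 MPa = 4515.37 mmHg and 844 mbar = 633.052 mmHg.
4515.37 + 633.052 ≈ 5150 mmHg.

5150 mmHg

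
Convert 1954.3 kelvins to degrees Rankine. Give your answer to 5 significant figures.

3517.7 °R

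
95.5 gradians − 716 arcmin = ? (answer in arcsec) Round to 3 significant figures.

266000 arcseconds

95.5 grad = 309420 arcsec and 716 arcmin = 42960.0 arcsec.
309420 − 42960.0 ≈ 266000 arcsec.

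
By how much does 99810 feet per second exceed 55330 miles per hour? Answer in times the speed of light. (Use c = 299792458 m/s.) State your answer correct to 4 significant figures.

1.897e-5 c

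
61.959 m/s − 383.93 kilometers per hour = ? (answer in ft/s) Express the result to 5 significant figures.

61.959 m/s = 203.278 ft/s and 383.93 km/h = 349.892 ft/s.
203.278 − 349.892 ≈ -146.61 ft/s.

-146.61 feet per second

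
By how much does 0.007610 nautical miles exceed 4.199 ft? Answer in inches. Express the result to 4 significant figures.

504.5 in

0.007610 nmi = 554.871 in and 4.199 ft = 50.3880 in.
554.871 − 50.3880 ≈ 504.5 in.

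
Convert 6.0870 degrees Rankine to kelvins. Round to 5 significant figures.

3.3817 kelvins

°R = K × 9/5.
Applying the formula gives 3.3817 K.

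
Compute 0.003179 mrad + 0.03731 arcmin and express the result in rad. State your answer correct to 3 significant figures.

1.40 × 10^-5 rad

0.003179 mrad = 3.17900 × 10^-6 rad and 0.03731 arcmin = 1.08530 × 10^-5 rad.
3.17900 × 10^-6 + 1.08530 × 10^-5 ≈ 1.40 × 10^-5 rad.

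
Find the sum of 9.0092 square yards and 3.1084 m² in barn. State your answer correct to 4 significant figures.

9.0092 yd² = 7.53284 × 10^28 barn and 3.1084 m² = 3.10840 × 10^28 barn.
7.53284 × 10^28 + 3.10840 × 10^28 ≈ 1.064 × 10^29 barn.

1.064 × 10^29 barns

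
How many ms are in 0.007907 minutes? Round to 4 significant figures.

474.4 ms

1 min = 60000.0 milliseconds.
0.007907 × 60000.0 ≈ 474.4 ms.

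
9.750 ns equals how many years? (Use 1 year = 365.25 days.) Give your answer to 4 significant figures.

1 nanosecond = 3.16881e-17 yr.
Then 9.750 × 3.16881e-17 ≈ 3.090e-16 yr.

3.090e-16 years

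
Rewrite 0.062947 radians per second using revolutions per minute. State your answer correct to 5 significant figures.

1 radian per second = 9.54930 revolutions per minute.
Then 0.062947 × 9.54930 ≈ 0.60110 rpm.

0.60110 rpm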